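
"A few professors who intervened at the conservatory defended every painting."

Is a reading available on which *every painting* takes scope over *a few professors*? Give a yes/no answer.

Although the sentence contains a relative clause (*who intervened at the conservatory*), *every painting* is outside it, in the matrix VP.
Clause-internal QR can adjoin the lower DP above the subject, yielding the inverse reading.

Yes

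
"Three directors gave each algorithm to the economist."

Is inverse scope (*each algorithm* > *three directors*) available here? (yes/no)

*each algorithm* is the matrix object and *three directors* the matrix subject; the two are clausemates.
No island intervenes, so both surface and inverse scope are derivable.

Yes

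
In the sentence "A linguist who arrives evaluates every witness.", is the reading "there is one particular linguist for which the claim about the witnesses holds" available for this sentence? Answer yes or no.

Yes

The paraphrase describes the scope ordering *a linguist* > *every witness*.
Surface scope (*a linguist* > *every witness*) is always derivable; islands only block QR, not in-situ interpretation.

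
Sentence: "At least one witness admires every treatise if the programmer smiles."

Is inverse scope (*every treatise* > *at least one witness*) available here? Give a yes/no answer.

The adjunct clause does not contain *every treatise*, which is the matrix object.
With no island boundary between them, the object can take inverse scope over the subject via ordinary QR within the clause.

Yes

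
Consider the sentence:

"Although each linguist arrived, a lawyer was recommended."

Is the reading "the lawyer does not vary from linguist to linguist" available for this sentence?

Yes

The paraphrase describes the scope ordering *a lawyer* > *each linguist*.
Nothing needs to raise out of an island for *a lawyer* > *each linguist*: *a lawyer* takes scope from its matrix position over the clause containing *each linguist*.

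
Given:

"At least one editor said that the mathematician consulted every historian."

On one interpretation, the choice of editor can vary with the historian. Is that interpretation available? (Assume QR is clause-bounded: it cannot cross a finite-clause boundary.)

No

This is the *every historian* > *at least one editor* reading.
*every historian* sits inside the finite complement clause *that the mathematician consulted every historian*.
Given the clause-boundedness assumption, QR cannot cross the finite CP into the matrix.
There is no licit LF on which *every historian* c-commands *at least one editor*.
(Only the surface reading survives: one fixed editor with respect to all the relevant historians.)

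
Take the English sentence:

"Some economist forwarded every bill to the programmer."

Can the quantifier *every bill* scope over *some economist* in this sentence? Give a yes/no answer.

*every bill* is the matrix object and *some economist* the matrix subject; the two are clausemates.
Since no island is crossed, the inverse ordering is licensed alongside surface scope.

Yes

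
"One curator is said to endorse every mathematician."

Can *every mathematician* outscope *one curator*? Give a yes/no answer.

Yes

Raising constructions are monoclausal for scope purposes; *every mathematician* is not separated from *one curator* by any island.
Clause-internal QR can adjoin the lower DP above the subject, yielding the inverse reading.
The sentence is scopally ambiguous between *one curator* > *every mathematician* and *every mathematician* > *one curator*.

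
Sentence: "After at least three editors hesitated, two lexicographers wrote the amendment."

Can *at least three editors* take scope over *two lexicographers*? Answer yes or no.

*at least three editors* occurs within the adjunct clause *after at least three editors hesitated*.
Adjuncts are opaque for quantifier raising; a quantifier in an adjunct stays inside it.
*at least three editors* is confined to the island and cannot take scope over *two lexicographers*.

No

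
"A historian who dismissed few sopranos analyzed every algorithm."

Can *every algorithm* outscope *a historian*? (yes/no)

*every algorithm* sits in the matrix clause, not in the relative clause on *a historian*.
Ordinary QR to a clause-peripheral position gives the wide-scope LF for the lower DP.
So *every algorithm* > *a historian* is among the available readings.

Yes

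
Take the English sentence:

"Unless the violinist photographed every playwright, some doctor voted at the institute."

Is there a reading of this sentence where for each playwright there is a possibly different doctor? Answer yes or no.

The described interpretation is the *every playwright* > *some doctor* scoping.
*every playwright* is embedded in the adjunct clause *unless the violinist photographed every playwright*.
Since the clause is an adjunct (not a complement), the Adjunct Condition blocks QR across its edge.
There is no licit LF on which *every playwright* c-commands *some doctor*.

No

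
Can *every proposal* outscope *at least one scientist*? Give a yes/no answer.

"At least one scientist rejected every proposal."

*every proposal* is the matrix object and *at least one scientist* the matrix subject; the two are clausemates.
QR within a single clause is free, so the lower quantifier may take scope over the higher one.

Yes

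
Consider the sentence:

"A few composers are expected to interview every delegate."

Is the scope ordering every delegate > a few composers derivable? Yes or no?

*every delegate* is the object of the infinitival complement of a raising predicate; raising infinitives are transparent for QR, so the two DPs are in effect clausemates.
No island intervenes, so both surface and inverse scope are derivable.

Yes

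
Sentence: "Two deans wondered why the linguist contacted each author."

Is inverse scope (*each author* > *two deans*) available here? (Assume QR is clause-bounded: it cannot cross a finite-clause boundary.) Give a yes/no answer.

No

*each author* occurs within the embedded question *why the linguist contacted each author*.
An indirect question is a wh-island; the filled [Spec,CP] blocks QR across the CP edge.
Hence only narrow scope for *each author* (under *two deans*) survives.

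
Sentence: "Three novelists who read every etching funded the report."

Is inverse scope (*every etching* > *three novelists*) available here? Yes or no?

No

*every etching* occurs within the relative clause *who read every etching*.
QR out of a relative clause is ruled out by the relative-clause island constraint.
*every etching* > *three novelists* would require crossing that boundary, which is illicit.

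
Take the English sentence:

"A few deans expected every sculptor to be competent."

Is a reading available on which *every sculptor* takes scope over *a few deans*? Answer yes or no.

Yes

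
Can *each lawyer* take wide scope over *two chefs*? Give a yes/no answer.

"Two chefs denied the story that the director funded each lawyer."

No

The target quantifier *each lawyer* is part of the complex NP *the story that the director funded each lawyer*.
The Complex NP Constraint bars QR out of the complement clause of a noun.
So *each lawyer* cannot raise to a position above *two chefs*.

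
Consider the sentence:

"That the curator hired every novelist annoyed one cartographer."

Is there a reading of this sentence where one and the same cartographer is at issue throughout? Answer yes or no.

The paraphrase describes the scope ordering *one cartographer* > *every novelist*.
Nothing needs to raise out of an island for *one cartographer* > *every novelist*: *one cartographer* takes scope from its matrix position over the clause containing *every novelist*.

Yes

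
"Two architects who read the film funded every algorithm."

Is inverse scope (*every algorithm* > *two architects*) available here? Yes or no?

Yes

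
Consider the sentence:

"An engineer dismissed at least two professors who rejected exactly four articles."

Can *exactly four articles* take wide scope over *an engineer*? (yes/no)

No

*exactly four articles* occurs within the relative clause *who rejected exactly four articles* modifying *at least two professors*.
QR out of a relative clause is ruled out by the relative-clause island constraint.
*exactly four articles* is confined to the island and cannot take scope over *an engineer*.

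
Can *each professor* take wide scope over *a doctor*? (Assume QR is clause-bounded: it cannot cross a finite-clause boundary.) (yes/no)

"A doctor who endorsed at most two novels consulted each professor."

Yes

*each professor* is a matrix argument; only *a doctor* is modified by the relative clause *who endorsed at most two novels*, so the RC island is irrelevant to the target quantifier.
QR within a single clause is free, so the lower quantifier may take scope over the higher one.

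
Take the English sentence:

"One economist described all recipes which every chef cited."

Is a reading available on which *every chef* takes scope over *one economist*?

No

*every chef* is embedded in the relative clause *which every chef cited* modifying *all recipes*.
QR out of a relative clause is ruled out by the relative-clause island constraint.
Hence only narrow scope for *every chef* (under *one economist*) survives.
(Only the surface reading survives: one fixed economist with respect to all the relevant chefs.)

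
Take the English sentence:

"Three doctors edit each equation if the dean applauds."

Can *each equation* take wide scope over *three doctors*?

Yes

*each equation* is a matrix argument; the adjunct is an island but the target quantifier is outside it.
Since no island is crossed, the inverse ordering is licensed alongside surface scope.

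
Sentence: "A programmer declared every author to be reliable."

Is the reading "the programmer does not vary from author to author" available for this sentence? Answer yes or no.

Yes

That reading corresponds to *a programmer* > *every author*.
Surface scope (*a programmer* > *every author*) is always derivable; islands only block QR, not in-situ interpretation.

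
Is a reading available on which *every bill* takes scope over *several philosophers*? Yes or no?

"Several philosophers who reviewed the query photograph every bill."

Yes

*every bill* is a matrix argument; only *several philosophers* is modified by the relative clause *who reviewed the query*, so the RC island is irrelevant to the target quantifier.
Nothing blocks QR of the lower DP to a position above the higher one, so inverse scope is available.
So *every bill* > *several philosophers* is among the available readings.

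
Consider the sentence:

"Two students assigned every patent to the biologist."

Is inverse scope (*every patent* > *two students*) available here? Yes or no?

Yes

*two students* and *every patent* are co-arguments of the matrix verb, with nothing but a clause-internal boundary between them.
Since no island is crossed, the inverse ordering is licensed alongside surface scope.
The sentence is scopally ambiguous between *two students* > *every patent* and *every patent* > *two students*.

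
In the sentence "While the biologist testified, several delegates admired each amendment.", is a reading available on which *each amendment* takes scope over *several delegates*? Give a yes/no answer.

The adjunct island is irrelevant here — *each amendment* and *several delegates* are both in the matrix clause.
Clause-internal QR can adjoin the lower DP above the subject, yielding the inverse reading.
Both orderings are possible: *several delegates* > *each amendment* and *each amendment* > *several delegates*.

Yes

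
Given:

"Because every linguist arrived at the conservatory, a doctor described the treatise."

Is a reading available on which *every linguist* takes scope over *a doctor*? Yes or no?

The target quantifier *every linguist* is part of the adjunct clause *because every linguist arrived at the conservatory*.
Adverbial clauses are not L-marked, so they are barriers for QR — the quantifier cannot escape the adjunct.
So the wide-scope reading for *every linguist* is blocked.

No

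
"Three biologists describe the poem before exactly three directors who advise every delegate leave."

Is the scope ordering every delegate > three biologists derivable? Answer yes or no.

No

The DP *every delegate* is contained in the relative clause *who advise every delegate*, which is itself inside the adjunct *before exactly three directors who advise every delegate leave*.
Nested islands: the RC island is itself inside an adjunct island, so wide scope is doubly excluded.
So *every delegate* cannot raise to a position above *three biologists*.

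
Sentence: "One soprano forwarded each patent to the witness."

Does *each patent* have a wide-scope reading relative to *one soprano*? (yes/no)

*one soprano* and *each patent* are co-arguments of the matrix verb, with nothing but a clause-internal boundary between them.
Since no island is crossed, the inverse ordering is licensed alongside surface scope.

Yes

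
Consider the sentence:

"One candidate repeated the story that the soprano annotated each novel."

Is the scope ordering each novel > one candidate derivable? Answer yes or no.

No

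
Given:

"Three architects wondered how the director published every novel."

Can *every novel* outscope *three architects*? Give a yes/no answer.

Structurally, *every novel* is inside the embedded question *how the director published every novel*.
Embedded wh-clauses are opaque for QR, so the quantifier stays inside the question.
There is no licit LF on which *every novel* c-commands *three architects*.

No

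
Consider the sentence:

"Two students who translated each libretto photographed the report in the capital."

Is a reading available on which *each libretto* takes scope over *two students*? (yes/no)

No

*each libretto* occurs within the relative clause *who translated each libretto*.
Relative clauses block scope extraction: QR cannot target a position outside the modified NP.
So the wide-scope reading for *each libretto* is blocked.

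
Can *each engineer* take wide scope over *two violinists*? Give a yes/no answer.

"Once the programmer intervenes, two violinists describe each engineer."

Yes

The adjunct clause does not contain *each engineer*, which is the matrix object.
Clause-internal QR can adjoin the lower DP above the subject, yielding the inverse reading.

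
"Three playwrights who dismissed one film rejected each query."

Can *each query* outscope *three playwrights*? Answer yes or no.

Yes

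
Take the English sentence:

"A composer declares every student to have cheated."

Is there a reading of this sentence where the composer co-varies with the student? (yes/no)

This is the *every student* > *a composer* reading.
The ECM infinitive is scope-transparent — *every student* is free to raise above *a composer*.
Clause-internal QR can adjoin the lower DP above the subject, yielding the inverse reading.

Yes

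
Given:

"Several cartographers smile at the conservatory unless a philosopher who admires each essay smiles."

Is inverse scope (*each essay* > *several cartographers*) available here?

No

*each essay* occurs within the relative clause *who admires each essay*, which is itself inside the adjunct *unless a philosopher who admires each essay smiles*.
Nested islands: the RC island is itself inside an adjunct island, so wide scope is doubly excluded.
The inverse ordering *each essay* > *several cartographers* is therefore underivable.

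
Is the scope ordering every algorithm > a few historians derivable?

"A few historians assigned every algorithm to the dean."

*a few historians* and *every algorithm* are co-arguments of the matrix verb, with nothing but a clause-internal boundary between them.
Clause-internal QR can adjoin the lower DP above the subject, yielding the inverse reading.

Yes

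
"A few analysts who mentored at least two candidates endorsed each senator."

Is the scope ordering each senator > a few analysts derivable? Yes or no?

*each senator* is a matrix argument; only *a few analysts* is modified by the relative clause *who mentored at least two candidates*, so the RC island is irrelevant to the target quantifier.
Nothing blocks QR of the lower DP to a position above the higher one, so inverse scope is available.

Yes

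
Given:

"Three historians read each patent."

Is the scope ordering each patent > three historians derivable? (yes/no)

*each patent* and *three historians* are in the same minimal clause.
Since no island is crossed, the inverse ordering is licensed alongside surface scope.

Yes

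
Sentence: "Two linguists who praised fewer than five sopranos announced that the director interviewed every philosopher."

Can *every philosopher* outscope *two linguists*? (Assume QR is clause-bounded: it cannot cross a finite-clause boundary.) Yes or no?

No

*every philosopher* sits inside the finite complement clause *that the director interviewed every philosopher*.
Given the clause-boundedness assumption, QR cannot cross the finite CP into the matrix.
So *every philosopher* cannot raise to a position above *two linguists*.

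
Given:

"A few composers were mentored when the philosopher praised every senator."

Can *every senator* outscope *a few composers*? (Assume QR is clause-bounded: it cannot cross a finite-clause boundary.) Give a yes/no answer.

No

*every senator* occurs within the adjunct clause *when the philosopher praised every senator*.
The adjunct-island constraint bars QR out of an adverbial clause.
Hence only narrow scope for *every senator* (under *a few composers*) survives.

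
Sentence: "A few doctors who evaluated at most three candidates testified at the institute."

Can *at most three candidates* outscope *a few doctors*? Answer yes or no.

No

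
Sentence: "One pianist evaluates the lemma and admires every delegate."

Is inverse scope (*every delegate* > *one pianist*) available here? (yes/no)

*every delegate* sits inside one conjunct of the coordinate structure (*admires every delegate*).
Asymmetric QR out of one conjunct violates the Coordinate Structure Constraint.
*every delegate* > *one pianist* would require crossing that boundary, which is illicit.

No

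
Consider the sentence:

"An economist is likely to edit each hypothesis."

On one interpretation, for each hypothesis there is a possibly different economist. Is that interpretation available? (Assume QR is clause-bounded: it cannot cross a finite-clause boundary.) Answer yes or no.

The described interpretation is the *each hypothesis* > *an economist* scoping.
*each hypothesis* is inside a raising infinitive, which is transparent to QR (no CP barrier), so it behaves as a matrix argument.
Ordinary QR to a clause-peripheral position gives the wide-scope LF for the lower DP.
The sentence is scopally ambiguous between *an economist* > *each hypothesis* and *each hypothesis* > *an economist*.

Yes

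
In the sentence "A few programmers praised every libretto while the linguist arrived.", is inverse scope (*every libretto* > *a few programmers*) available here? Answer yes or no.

*every libretto* is a matrix argument; the adjunct is an island but the target quantifier is outside it.
Ordinary QR to a clause-peripheral position gives the wide-scope LF for the lower DP.

Yes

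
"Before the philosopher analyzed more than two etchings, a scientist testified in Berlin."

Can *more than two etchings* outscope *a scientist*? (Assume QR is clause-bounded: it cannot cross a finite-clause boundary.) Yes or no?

Structurally, *more than two etchings* is inside the adjunct clause *before the philosopher analyzed more than two etchings*.
Adjunct clauses are scope islands: a quantifier inside an adjunct cannot raise into the matrix clause.
So *more than two etchings* cannot raise to a position above *a scientist*.

No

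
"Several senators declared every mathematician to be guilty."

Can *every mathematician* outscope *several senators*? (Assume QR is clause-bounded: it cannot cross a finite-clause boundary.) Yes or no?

The ECM infinitive is scope-transparent — *every mathematician* is free to raise above *several senators*.
No island intervenes, so both surface and inverse scope are derivable.
The sentence is scopally ambiguous between *several senators* > *every mathematician* and *every mathematician* > *several senators*.

Yes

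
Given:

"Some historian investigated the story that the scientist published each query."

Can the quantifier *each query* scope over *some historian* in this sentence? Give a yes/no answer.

No

*each query* occurs within the complex NP *the story that the scientist published each query*.
The complex NP is opaque for QR — the quantifier is frozen inside the noun's complement.
The inverse ordering *each query* > *some historian* is therefore underivable.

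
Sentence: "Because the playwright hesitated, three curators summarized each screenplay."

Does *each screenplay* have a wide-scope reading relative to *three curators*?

The adjunct clause does not contain *each screenplay*, which is the matrix object.
With no island boundary between them, the object can take inverse scope over the subject via ordinary QR within the clause.

Yes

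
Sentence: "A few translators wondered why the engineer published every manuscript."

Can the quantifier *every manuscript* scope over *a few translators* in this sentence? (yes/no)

The target quantifier *every manuscript* is part of the embedded question *why the engineer published every manuscript*.
Embedded wh-clauses are opaque for QR, so the quantifier stays inside the question.
So *every manuscript* cannot raise high enough to outscope *a few translators*; only the surface ordering *a few translators* > *every manuscript* is available.

No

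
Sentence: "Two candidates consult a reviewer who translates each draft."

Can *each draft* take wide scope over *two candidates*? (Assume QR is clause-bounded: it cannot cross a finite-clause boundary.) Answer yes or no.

No

Structurally, *each draft* is inside the relative clause *who translates each draft* modifying *a reviewer*.
The relative clause forms an island for QR, so the quantifier is confined to the head noun's restrictor.
Hence only narrow scope for *each draft* (under *two candidates*) survives.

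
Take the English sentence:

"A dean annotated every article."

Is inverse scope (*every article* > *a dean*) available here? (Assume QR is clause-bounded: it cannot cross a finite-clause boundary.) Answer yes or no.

*a dean* and *every article* are co-arguments of the matrix verb, with nothing but a clause-internal boundary between them.
Nothing blocks QR of the lower DP to a position above the higher one, so inverse scope is available.
So *every article* > *a dean* is among the available readings.

Yes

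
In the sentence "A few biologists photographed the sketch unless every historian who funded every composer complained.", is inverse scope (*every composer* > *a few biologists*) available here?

The DP *every composer* is contained in the relative clause *who funded every composer*, which is itself inside the adjunct *unless every historian who funded every composer complained*.
Nested islands: the RC island is itself inside an adjunct island, so wide scope is doubly excluded.
There is no licit LF on which *every composer* c-commands *a few biologists*.

No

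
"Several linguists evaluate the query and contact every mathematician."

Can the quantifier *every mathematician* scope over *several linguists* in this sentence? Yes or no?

*every mathematician* is embedded in one conjunct of the coordinate structure (*contact every mathematician*).
A quantifier cannot raise out of one conjunct of a coordination across the whole coordinate structure — the CSC applies to QR.
*every mathematician* > *several linguists* would require crossing that boundary, which is illicit.

No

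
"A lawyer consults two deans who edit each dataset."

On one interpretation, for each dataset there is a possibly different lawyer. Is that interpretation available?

No

The paraphrase describes the scope ordering *each dataset* > *a lawyer*.
*each dataset* occurs within the relative clause *who edit each dataset* modifying *two deans*.
Relative clauses block scope extraction: QR cannot target a position outside the modified NP.
There is no licit LF on which *each dataset* c-commands *a lawyer*.
(Only the surface reading survives: one fixed lawyer with respect to all the relevant datasets.)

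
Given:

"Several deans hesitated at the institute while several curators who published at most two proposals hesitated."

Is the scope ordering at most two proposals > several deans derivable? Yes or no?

No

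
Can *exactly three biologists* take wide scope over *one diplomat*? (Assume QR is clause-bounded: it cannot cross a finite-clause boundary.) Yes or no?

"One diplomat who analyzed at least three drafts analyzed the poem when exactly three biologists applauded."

No

The target quantifier *exactly three biologists* is part of the adjunct clause *when exactly three biologists applauded*.
The adjunct-island constraint bars QR out of an adverbial clause.
So the wide-scope reading for *exactly three biologists* is blocked.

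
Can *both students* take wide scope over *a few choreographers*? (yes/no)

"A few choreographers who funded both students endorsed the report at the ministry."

No

*both students* sits inside the relative clause *who funded both students*.
Relative clauses are scope islands: a quantifier cannot QR out of a relative clause to take scope in the matrix clause.
*both students* is confined to the island and cannot take scope over *a few choreographers*.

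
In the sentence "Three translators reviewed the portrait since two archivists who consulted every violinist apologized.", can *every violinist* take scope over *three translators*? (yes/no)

No

The target quantifier *every violinist* is part of the relative clause *who consulted every violinist*, which is itself inside the adjunct *since two archivists who consulted every violinist apologized*.
The quantifier would have to escape first the RC and then the adjunct — two independent island violations.
*every violinist* is confined to the island and cannot take scope over *three translators*.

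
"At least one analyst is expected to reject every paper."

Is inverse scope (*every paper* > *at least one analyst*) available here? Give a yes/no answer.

Yes

Raising constructions are monoclausal for scope purposes; *every paper* is not separated from *at least one analyst* by any island.
Clause-internal QR can adjoin the lower DP above the subject, yielding the inverse reading.
So *every paper* > *at least one analyst* is among the available readings.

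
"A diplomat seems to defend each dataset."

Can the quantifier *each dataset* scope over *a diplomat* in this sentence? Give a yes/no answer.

Raising constructions are monoclausal for scope purposes; *each dataset* is not separated from *a diplomat* by any island.
Since no island is crossed, the inverse ordering is licensed alongside surface scope.

Yes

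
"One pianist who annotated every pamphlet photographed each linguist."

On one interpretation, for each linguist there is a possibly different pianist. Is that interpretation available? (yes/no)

Yes

This is the *each linguist* > *one pianist* reading.
The RC *who annotated every pamphlet* is an island, but *each linguist* is not inside it — it is the matrix object, a clausemate of *one pianist*.
Clause-internal QR can adjoin the lower DP above the subject, yielding the inverse reading.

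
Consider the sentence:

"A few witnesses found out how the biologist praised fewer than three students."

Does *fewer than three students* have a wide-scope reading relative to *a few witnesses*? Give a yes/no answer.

No

*fewer than three students* is embedded in the embedded question *how the biologist praised fewer than three students*.
Embedded wh-clauses are opaque for QR, so the quantifier stays inside the question.
Hence only narrow scope for *fewer than three students* (under *a few witnesses*) survives.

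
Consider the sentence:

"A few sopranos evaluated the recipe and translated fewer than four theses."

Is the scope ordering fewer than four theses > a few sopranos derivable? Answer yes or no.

No

The DP *fewer than four theses* is contained in one conjunct of the coordinate structure (*translated fewer than four theses*).
The Coordinate Structure Constraint blocks movement (including QR) out of a single conjunct.
There is no licit LF on which *fewer than four theses* c-commands *a few sopranos*.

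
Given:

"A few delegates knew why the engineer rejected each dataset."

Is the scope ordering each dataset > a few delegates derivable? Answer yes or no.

No

*each dataset* sits inside the embedded question *why the engineer rejected each dataset*.
Embedded questions are wh-islands: a quantifier inside an indirect question cannot QR into the matrix clause.
There is no licit LF on which *each dataset* c-commands *a few delegates*.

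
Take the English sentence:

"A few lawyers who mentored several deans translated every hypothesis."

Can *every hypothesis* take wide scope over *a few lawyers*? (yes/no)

Yes

Although the sentence contains a relative clause (*who mentored several deans*), *every hypothesis* is outside it, in the matrix VP.
Clause-internal QR can adjoin the lower DP above the subject, yielding the inverse reading.
So *every hypothesis* > *a few lawyers* is among the available readings.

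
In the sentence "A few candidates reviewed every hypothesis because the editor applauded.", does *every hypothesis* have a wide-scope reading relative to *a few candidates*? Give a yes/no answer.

Yes

The adjunct island is irrelevant here — *every hypothesis* and *a few candidates* are both in the matrix clause.
Ordinary QR to a clause-peripheral position gives the wide-scope LF for the lower DP.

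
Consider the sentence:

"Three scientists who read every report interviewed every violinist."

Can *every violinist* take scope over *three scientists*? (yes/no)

Although the sentence contains a relative clause (*who read every report*), *every violinist* is outside it, in the matrix VP.
Since no island is crossed, the inverse ordering is licensed alongside surface scope.

Yes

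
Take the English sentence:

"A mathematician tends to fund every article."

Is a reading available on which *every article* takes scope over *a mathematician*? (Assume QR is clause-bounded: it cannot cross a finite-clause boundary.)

*every article* is the object of the infinitival complement of a raising predicate; raising infinitives are transparent for QR, so the two DPs are in effect clausemates.
No island intervenes, so both surface and inverse scope are derivable.

Yes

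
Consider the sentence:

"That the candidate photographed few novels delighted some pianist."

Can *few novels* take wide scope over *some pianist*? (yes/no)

*few novels* occurs within the sentential subject *that the candidate photographed few novels*.
Sentential subjects are islands: a quantifier inside the subject clause cannot raise over the matrix predicate.
There is no licit LF on which *few novels* c-commands *some pianist*.

No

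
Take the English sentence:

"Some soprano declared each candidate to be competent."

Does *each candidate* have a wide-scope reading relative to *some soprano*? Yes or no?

*each candidate* is the subject of an ECM infinitive — the infinitival complement of an ECM verb is not a scope island, so *each candidate* can raise into the matrix clause.
Ordinary QR to a clause-peripheral position gives the wide-scope LF for the lower DP.
The sentence is scopally ambiguous between *some soprano* > *each candidate* and *each candidate* > *some soprano*.

Yes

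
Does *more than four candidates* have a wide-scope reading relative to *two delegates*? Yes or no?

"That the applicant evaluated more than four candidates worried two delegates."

The DP *more than four candidates* is contained in the sentential subject *that the applicant evaluated more than four candidates*.
Sentential subjects are islands: a quantifier inside the subject clause cannot raise over the matrix predicate.
*more than four candidates* is confined to the island and cannot take scope over *two delegates*.

No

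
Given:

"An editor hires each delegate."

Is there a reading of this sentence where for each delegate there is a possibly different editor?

The described interpretation is the *each delegate* > *an editor* scoping.
*an editor* and *each delegate* are co-arguments of the matrix verb, with nothing but a clause-internal boundary between them.
Since no island is crossed, the inverse ordering is licensed alongside surface scope.

Yes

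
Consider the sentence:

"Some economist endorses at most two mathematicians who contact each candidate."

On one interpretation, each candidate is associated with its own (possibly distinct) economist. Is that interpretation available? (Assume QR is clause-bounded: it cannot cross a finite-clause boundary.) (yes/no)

No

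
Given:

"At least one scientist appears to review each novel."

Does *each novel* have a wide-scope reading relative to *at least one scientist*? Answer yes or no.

Yes

Infinitival complements of raising predicates do not block QR; *each novel* and *at least one scientist* are effectively clausemates.
Nothing blocks QR of the lower DP to a position above the higher one, so inverse scope is available.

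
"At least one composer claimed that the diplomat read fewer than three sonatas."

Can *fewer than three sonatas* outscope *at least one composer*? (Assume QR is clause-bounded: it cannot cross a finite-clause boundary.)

No

*fewer than three sonatas* sits inside the finite complement clause *that the diplomat read fewer than three sonatas*.
QR is clause-bounded, so the finite complement is a scope island for the embedded quantifier.
There is no licit LF on which *fewer than three sonatas* c-commands *at least one composer*.
(Only the surface reading survives: one fixed composer with respect to all the relevant sonatas.)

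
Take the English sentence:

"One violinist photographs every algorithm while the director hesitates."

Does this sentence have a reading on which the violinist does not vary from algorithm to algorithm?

Yes

This is the *one violinist* > *every algorithm* reading.
Surface scope (*one violinist* > *every algorithm*) is always derivable; islands only block QR, not in-situ interpretation.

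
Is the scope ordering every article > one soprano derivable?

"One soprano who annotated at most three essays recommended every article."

The RC *who annotated at most three essays* is an island, but *every article* is not inside it — it is the matrix object, a clausemate of *one soprano*.
Since no island is crossed, the inverse ordering is licensed alongside surface scope.
The sentence is scopally ambiguous between *one soprano* > *every article* and *every article* > *one soprano*.

Yes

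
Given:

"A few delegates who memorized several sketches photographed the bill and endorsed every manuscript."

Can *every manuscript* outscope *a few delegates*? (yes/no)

The target quantifier *every manuscript* is part of one conjunct of the coordinate structure (*endorsed every manuscript*).
Coordinate structures are islands for non-across-the-board movement, QR included.
*every manuscript* > *a few delegates* would require crossing that boundary, which is illicit.

No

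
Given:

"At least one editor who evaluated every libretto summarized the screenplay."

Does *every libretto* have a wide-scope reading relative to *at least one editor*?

No

Structurally, *every libretto* is inside the relative clause *who evaluated every libretto*.
QR out of a relative clause is ruled out by the relative-clause island constraint.
Hence only narrow scope for *every libretto* (under *at least one editor*) survives.
(Only the surface reading survives: one fixed editor with respect to all the relevant librettos.)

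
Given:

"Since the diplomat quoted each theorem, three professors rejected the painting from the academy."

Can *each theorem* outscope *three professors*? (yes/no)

No

*each theorem* is embedded in the adjunct clause *since the diplomat quoted each theorem*.
Adverbial clauses are not L-marked, so they are barriers for QR — the quantifier cannot escape the adjunct.
*each theorem* > *three professors* would require crossing that boundary, which is illicit.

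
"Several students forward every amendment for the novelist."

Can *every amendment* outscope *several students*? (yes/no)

*every amendment* and *several students* are in the same minimal clause.
Ordinary QR to a clause-peripheral position gives the wide-scope LF for the lower DP.

Yes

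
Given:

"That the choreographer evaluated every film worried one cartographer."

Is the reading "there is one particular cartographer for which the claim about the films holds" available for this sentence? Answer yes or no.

Yes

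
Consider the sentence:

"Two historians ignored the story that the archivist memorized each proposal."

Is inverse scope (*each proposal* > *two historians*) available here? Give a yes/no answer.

*each proposal* sits inside the complex NP *the story that the archivist memorized each proposal*.
Since the clause is the complement of a nominal head, the CNPC blocks scope extraction.
So *each proposal* cannot raise to a position above *two historians*.

No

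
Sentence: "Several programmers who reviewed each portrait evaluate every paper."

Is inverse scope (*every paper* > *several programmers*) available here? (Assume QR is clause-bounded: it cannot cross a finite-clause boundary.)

Although the sentence contains a relative clause (*who reviewed each portrait*), *every paper* is outside it, in the matrix VP.
QR within a single clause is free, so the lower quantifier may take scope over the higher one.

Yes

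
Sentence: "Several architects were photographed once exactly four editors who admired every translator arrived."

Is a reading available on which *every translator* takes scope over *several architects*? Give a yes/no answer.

No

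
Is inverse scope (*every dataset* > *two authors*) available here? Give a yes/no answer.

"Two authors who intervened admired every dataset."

Yes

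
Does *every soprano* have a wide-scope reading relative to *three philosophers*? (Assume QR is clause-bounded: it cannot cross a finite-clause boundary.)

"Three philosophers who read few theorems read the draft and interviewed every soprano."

*every soprano* occurs within one conjunct of the coordinate structure (*interviewed every soprano*).
Coordinate structures are islands for non-across-the-board movement, QR included.
So *every soprano* cannot raise to a position above *three philosophers*.

No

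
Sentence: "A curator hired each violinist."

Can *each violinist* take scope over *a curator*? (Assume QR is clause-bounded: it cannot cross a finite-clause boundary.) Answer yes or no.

Yes

*each violinist* and *a curator* are in the same minimal clause.
QR within a single clause is free, so the lower quantifier may take scope over the higher one.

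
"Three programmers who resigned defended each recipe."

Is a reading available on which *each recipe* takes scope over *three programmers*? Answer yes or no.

Although the sentence contains a relative clause (*who resigned*), *each recipe* is outside it, in the matrix VP.
With no island boundary between them, the object can take inverse scope over the subject via ordinary QR within the clause.
The sentence is scopally ambiguous between *three programmers* > *each recipe* and *each recipe* > *three programmers*.

Yes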